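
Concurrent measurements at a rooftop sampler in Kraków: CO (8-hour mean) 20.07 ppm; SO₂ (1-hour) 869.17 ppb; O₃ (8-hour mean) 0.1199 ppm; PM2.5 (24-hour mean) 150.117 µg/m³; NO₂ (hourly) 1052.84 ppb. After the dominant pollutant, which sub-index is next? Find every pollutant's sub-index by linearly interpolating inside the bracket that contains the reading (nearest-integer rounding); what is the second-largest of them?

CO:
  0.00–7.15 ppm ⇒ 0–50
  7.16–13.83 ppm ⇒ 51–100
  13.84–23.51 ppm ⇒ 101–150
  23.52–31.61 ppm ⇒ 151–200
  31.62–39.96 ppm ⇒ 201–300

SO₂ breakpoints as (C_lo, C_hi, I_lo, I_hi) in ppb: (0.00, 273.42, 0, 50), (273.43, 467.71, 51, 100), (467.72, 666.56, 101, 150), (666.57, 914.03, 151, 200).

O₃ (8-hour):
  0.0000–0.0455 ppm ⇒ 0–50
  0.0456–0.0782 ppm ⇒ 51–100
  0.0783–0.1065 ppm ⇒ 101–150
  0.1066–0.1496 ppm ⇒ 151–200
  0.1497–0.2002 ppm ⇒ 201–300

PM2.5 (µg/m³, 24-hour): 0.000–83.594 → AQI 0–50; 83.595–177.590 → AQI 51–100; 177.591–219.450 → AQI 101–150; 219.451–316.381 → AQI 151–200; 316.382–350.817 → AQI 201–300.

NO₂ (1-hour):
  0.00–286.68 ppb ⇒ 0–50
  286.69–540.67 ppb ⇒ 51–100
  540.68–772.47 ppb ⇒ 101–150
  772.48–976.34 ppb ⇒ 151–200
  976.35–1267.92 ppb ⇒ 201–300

191

CO: 20.07 ∈ [13.84, 23.51] ↔ index [101, 150].
101 + (20.07−13.84)·(150−101)/(23.51−13.84) = 101 + 6.23·49/9.67 ≈ 132.57, so AQI = 133.
SO₂: 869.17 ∈ [666.57, 914.03] ↔ index [151, 200].
151 + (869.17−666.57)·(200−151)/(914.03−666.57) = 151 + 202.60·49/247.46 ≈ 191.12, so AQI = 191.
O₃: 0.1199 ∈ [0.1066, 0.1496] ↔ index [151, 200].
151 + (0.1199−0.1066)·(200−151)/(0.1496−0.1066) = 151 + 0.0133·49/0.0430 ≈ 166.16, so AQI = 166.
PM2.5: row 83.595–177.590 (AQI 51–100). (100−51)·(150.117−83.595)/(177.590−83.595) + 51 = 49·66.522/93.995 + 51 ≈ 85.68 → 86.
NO₂: 1052.84 ∈ [976.35, 1267.92] ↔ index [201, 300].
201 + (1052.84−976.35)·(300−201)/(1267.92−976.35) = 201 + 76.49·99/291.57 ≈ 226.97, so AQI = 227.
Sub-indices: CO→133, SO₂→191, O₃→166, PM2.5→86, NO₂→227. Ranked high→low: 227, 191, 166, 133, 86. Second-highest sub-index = 191.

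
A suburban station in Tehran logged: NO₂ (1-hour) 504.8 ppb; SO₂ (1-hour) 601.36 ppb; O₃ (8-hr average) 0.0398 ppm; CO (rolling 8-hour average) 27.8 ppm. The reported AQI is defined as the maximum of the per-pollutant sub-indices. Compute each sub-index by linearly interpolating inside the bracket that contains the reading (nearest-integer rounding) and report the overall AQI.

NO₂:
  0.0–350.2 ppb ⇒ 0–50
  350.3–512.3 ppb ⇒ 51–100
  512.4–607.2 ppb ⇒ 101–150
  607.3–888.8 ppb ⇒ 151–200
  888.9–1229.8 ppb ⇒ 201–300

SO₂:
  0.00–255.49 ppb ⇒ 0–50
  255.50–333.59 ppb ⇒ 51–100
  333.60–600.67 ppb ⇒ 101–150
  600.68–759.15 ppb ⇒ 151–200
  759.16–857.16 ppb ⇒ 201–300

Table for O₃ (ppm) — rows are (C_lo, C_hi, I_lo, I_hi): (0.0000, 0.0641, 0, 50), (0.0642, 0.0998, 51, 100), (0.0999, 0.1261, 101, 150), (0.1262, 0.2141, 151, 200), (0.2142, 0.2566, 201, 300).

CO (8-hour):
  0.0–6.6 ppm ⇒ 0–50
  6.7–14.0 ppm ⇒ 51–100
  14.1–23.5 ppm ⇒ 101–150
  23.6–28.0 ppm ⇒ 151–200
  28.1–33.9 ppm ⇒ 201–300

NO₂: row 350.3–512.3 (AQI 51–100). (100−51)·(504.8−350.3)/(512.3−350.3) + 51 = 49·154.5/162.0 + 51 ≈ 97.73 → 98.
SO₂ 601.36: bracket 600.68–759.15 → index 151–200; slope 49/158.47, offset 0.68.
AQI = 151 + 49/158.47·0.68 ≈ 151.21 ⇒ 151.
O₃: 0.0398 ∈ [0.0000, 0.0641] ↔ index [0, 50].
0 + (0.0398−0.0000)·(50−0)/(0.0641−0.0000) = 0 + 0.0398·50/0.0641 ≈ 31.05, so AQI = 31.
CO: 27.8 lies in 23.6–28.0, so I_lo=151, I_hi=200, C_lo=23.6, C_hi=28.0.
(200−151)/(28.0−23.6) × (27.8−23.6) + 151 = 49/4.4 × 4.2 + 151 ≈ 197.77 → 198.
Sub-indices: NO₂→98, SO₂→151, O₃→31, CO→198. Overall AQI = max = 198; dominant pollutant is CO.

198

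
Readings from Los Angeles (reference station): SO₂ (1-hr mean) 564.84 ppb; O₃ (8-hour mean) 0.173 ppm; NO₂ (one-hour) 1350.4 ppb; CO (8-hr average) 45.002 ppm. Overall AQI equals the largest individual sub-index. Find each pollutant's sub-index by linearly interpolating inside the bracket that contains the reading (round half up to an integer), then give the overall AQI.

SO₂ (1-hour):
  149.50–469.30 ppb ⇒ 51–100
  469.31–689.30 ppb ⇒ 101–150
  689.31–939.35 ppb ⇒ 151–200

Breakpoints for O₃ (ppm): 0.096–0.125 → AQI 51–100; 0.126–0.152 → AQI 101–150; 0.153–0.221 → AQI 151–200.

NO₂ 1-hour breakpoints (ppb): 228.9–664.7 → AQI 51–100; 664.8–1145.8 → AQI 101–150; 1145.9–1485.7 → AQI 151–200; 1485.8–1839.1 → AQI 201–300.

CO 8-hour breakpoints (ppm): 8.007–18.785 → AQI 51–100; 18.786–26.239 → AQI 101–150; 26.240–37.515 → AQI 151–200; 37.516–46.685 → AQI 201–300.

SO₂ 564.84: bracket 469.31–689.30 → index 101–150; slope 49/219.99, offset 95.53.
AQI = 101 + 49/219.99·95.53 ≈ 122.28 ⇒ 122.
O₃: 0.173 lies in 0.153–0.221, so I_lo=151, I_hi=200, C_lo=0.153, C_hi=0.221.
(200−151)/(0.221−0.153) × (0.173−0.153) + 151 = 49/0.068 × 0.020 + 151 ≈ 165.41 → 165.
NO₂: 1350.4 lies in 1145.9–1485.7, so I_lo=151, I_hi=200, C_lo=1145.9, C_hi=1485.7.
(200−151)/(1485.7−1145.9) × (1350.4−1145.9) + 151 = 49/339.8 × 204.5 + 151 ≈ 180.49 → 180.
CO: row 37.516–46.685 (AQI 201–300). (300−201)·(45.002−37.516)/(46.685−37.516) + 201 = 99·7.486/9.169 + 201 ≈ 281.83 → 282.
Sub-indices: SO₂→122, O₃→165, NO₂→180, CO→282. Overall AQI = max = 282; dominant pollutant is CO.
AQI 282: Very Unhealthy.

282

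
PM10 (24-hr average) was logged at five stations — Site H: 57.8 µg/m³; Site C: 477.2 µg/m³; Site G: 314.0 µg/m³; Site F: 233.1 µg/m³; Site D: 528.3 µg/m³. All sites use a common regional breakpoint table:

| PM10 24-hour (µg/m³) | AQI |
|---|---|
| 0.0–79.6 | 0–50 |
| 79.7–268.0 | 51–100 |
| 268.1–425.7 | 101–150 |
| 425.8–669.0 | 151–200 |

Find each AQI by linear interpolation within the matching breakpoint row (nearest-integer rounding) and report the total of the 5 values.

Site H: 57.8 lies in 0.0–79.6, so I_lo=0, I_hi=50, C_lo=0.0, C_hi=79.6.
(50−0)/(79.6−0.0) × (57.8−0.0) + 0 = 50/79.6 × 57.8 + 0 ≈ 36.31 → 36.
Site C 477.2: bracket 425.8–669.0 → index 151–200; slope 49/243.2, offset 51.4.
AQI = 151 + 49/243.2·51.4 ≈ 161.36 ⇒ 161.
Site G: 314.0 ∈ [268.1, 425.7] ↔ index [101, 150].
101 + (314.0−268.1)·(150−101)/(425.7−268.1) = 101 + 45.9·49/157.6 ≈ 115.27, so AQI = 115.
Site F 233.1: bracket 79.7–268.0 → index 51–100; slope 49/188.3, offset 153.4.
AQI = 51 + 49/188.3·153.4 ≈ 90.92 ⇒ 91.
Site D: 528.3 lies in 425.8–669.0, so I_lo=151, I_hi=200, C_lo=425.8, C_hi=669.0.
(200−151)/(669.0−425.8) × (528.3−425.8) + 151 = 49/243.2 × 102.5 + 151 ≈ 171.65 → 172.
AQIs: Site H=36, Site C=161, Site G=115, Site F=91, Site D=172. Sum = 36 + 161 + 115 + 91 + 172 = 575.

575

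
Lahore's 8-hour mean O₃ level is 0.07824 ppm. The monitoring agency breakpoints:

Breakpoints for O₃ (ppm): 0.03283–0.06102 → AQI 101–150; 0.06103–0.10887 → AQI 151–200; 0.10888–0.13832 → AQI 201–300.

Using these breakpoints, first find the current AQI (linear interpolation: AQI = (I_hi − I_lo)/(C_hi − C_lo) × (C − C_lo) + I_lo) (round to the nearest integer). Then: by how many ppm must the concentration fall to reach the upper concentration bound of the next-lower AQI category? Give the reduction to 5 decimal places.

O₃: 0.07824 lies in 0.06103–0.10887, so I_lo=151, I_hi=200, C_lo=0.06103, C_hi=0.10887.
(200−151)/(0.10887−0.06103) × (0.07824−0.06103) + 151 = 49/0.04784 × 0.01721 + 151 ≈ 168.63 → 169.
Current AQI 169 is in the Unhealthy range (151–200). The next-lower category tops out at AQI 150, whose upper concentration bound is 0.06102 ppm.
Reduction needed = 0.07824 − 0.06102 = 0.01722 ppm.

0.01722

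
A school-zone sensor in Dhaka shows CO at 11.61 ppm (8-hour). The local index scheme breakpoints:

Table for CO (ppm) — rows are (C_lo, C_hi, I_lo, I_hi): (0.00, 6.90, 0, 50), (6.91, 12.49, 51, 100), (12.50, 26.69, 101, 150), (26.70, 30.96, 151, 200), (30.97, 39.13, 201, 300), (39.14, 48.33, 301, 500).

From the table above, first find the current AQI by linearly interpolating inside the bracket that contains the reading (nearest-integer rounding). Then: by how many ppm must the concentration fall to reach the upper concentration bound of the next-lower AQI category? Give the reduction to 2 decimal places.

4.71

CO: row 6.91–12.49 (AQI 51–100). (100−51)·(11.61−6.91)/(12.49−6.91) + 51 = 49·4.70/5.58 + 51 ≈ 92.27 → 92.
Current AQI 92 is in the Moderate range (51–100). The next-lower category tops out at AQI 50, whose upper concentration bound is 6.90 ppm.
Reduction needed = 11.61 − 6.90 = 4.71 ppm.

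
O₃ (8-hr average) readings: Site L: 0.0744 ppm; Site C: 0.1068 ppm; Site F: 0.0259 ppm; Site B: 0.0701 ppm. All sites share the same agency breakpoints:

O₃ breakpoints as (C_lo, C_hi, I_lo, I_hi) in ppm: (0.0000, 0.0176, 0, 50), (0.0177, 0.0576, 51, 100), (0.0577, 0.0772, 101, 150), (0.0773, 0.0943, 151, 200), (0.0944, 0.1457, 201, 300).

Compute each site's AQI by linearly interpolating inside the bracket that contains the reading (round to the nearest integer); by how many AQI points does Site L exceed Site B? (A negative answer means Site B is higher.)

11

Site L: 0.0744 ∈ [0.0577, 0.0772] ↔ index [101, 150].
101 + (0.0744−0.0577)·(150−101)/(0.0772−0.0577) = 101 + 0.0167·49/0.0195 ≈ 142.96, so AQI = 143.
Site C 0.1068: bracket 0.0944–0.1457 → index 201–300; slope 99/0.0513, offset 0.0124.
AQI = 201 + 99/0.0513·0.0124 ≈ 224.93 ⇒ 225.
Site F 0.0259: bracket 0.0177–0.0576 → index 51–100; slope 49/0.0399, offset 0.0082.
AQI = 51 + 49/0.0399·0.0082 ≈ 61.07 ⇒ 61.
Site B: 0.0701 ∈ [0.0577, 0.0772] ↔ index [101, 150].
101 + (0.0701−0.0577)·(150−101)/(0.0772−0.0577) = 101 + 0.0124·49/0.0195 ≈ 132.16, so AQI = 132.
AQIs: Site L=143, Site C=225, Site F=61, Site B=132. Site L (143) − Site B (132) = 11.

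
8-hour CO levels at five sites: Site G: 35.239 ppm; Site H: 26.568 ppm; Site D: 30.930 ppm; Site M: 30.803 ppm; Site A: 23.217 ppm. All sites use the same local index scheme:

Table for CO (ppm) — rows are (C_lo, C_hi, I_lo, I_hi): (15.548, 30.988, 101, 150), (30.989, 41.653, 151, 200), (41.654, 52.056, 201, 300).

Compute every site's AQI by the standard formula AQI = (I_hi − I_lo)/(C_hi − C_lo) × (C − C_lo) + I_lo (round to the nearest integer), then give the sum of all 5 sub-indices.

Site G 35.239: bracket 30.989–41.653 → index 151–200; slope 49/10.664, offset 4.250.
AQI = 151 + 49/10.664·4.250 ≈ 170.53 ⇒ 171.
Site H: 26.568 lies in 15.548–30.988, so I_lo=101, I_hi=150, C_lo=15.548, C_hi=30.988.
(150−101)/(30.988−15.548) × (26.568−15.548) + 101 = 49/15.440 × 11.020 + 101 ≈ 135.97 → 136.
Site D: 30.930 ∈ [15.548, 30.988] ↔ index [101, 150].
101 + (30.930−15.548)·(150−101)/(30.988−15.548) = 101 + 15.382·49/15.440 ≈ 149.82, so AQI = 150.
Site M: 30.803 lies in 15.548–30.988, so I_lo=101, I_hi=150, C_lo=15.548, C_hi=30.988.
(150−101)/(30.988−15.548) × (30.803−15.548) + 101 = 49/15.440 × 15.255 + 101 ≈ 149.41 → 149.
Site A: 23.217 lies in 15.548–30.988, so I_lo=101, I_hi=150, C_lo=15.548, C_hi=30.988.
(150−101)/(30.988−15.548) × (23.217−15.548) + 101 = 49/15.440 × 7.669 + 101 ≈ 125.34 → 125.
AQIs: Site G=171, Site H=136, Site D=150, Site M=149, Site A=125. Sum = 171 + 136 + 150 + 149 + 125 = 731.

731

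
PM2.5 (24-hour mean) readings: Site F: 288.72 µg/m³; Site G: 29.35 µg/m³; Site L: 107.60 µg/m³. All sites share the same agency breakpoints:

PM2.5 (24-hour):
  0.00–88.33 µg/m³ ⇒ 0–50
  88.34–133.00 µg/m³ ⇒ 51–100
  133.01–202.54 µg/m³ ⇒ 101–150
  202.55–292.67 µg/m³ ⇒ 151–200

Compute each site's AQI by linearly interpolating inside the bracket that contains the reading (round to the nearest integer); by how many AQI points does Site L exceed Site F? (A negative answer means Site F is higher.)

-126

Site F: 288.72 lies in 202.55–292.67, so I_lo=151, I_hi=200, C_lo=202.55, C_hi=292.67.
(200−151)/(292.67−202.55) × (288.72−202.55) + 151 = 49/90.12 × 86.17 + 151 ≈ 197.85 → 198.
Site G: 29.35 ∈ [0.00, 88.33] ↔ index [0, 50].
0 + (29.35−0.00)·(50−0)/(88.33−0.00) = 0 + 29.35·50/88.33 ≈ 16.61, so AQI = 17.
Site L 107.60: bracket 88.34–133.00 → index 51–100; slope 49/44.66, offset 19.26.
AQI = 51 + 49/44.66·19.26 ≈ 72.13 ⇒ 72.
AQIs: Site F=198, Site G=17, Site L=72. Site L (72) − Site F (198) = -126.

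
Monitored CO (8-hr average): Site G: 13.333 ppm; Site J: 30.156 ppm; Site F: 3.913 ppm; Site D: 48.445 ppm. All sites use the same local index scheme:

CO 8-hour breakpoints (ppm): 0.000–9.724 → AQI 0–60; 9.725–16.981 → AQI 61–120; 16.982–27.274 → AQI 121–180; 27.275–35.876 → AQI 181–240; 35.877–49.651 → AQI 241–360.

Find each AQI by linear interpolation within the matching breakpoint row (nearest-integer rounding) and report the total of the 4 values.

665

Site G: row 9.725–16.981 (AQI 61–120). (120−61)·(13.333−9.725)/(16.981−9.725) + 61 = 59·3.608/7.256 + 61 ≈ 90.34 → 90.
Site J: row 27.275–35.876 (AQI 181–240). (240−181)·(30.156−27.275)/(35.876−27.275) + 181 = 59·2.881/8.601 + 181 ≈ 200.76 → 201.
Site F: row 0.000–9.724 (AQI 0–60). (60−0)·(3.913−0.000)/(9.724−0.000) + 0 = 60·3.913/9.724 + 0 ≈ 24.14 → 24.
Site D 48.445: bracket 35.877–49.651 → index 241–360; slope 119/13.774, offset 12.568.
AQI = 241 + 119/13.774·12.568 ≈ 349.58 ⇒ 350.
AQIs: Site G=90, Site J=201, Site F=24, Site D=350. Sum = 90 + 201 + 24 + 350 = 665.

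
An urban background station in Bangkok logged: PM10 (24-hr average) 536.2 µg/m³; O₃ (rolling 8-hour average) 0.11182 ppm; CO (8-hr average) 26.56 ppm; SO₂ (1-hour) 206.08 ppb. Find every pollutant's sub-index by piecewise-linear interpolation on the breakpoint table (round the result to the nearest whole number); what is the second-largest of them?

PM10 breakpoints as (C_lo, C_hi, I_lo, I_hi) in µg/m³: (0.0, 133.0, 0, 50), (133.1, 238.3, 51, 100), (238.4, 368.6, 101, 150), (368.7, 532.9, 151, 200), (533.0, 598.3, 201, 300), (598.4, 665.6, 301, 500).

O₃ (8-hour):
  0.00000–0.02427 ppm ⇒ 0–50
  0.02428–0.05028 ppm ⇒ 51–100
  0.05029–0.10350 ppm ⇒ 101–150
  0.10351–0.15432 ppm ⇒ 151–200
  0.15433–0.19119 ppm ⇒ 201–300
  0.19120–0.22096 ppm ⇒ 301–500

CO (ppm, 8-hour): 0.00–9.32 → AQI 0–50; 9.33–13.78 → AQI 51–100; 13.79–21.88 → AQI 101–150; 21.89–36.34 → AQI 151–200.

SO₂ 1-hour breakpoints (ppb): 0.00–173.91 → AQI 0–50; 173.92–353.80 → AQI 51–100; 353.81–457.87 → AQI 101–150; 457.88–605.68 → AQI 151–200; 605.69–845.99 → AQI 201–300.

167

PM10: row 533.0–598.3 (AQI 201–300). (300−201)·(536.2−533.0)/(598.3−533.0) + 201 = 99·3.2/65.3 + 201 ≈ 205.85 → 206.
O₃: row 0.10351–0.15432 (AQI 151–200). (200−151)·(0.11182−0.10351)/(0.15432−0.10351) + 151 = 49·0.00831/0.05081 + 151 ≈ 159.01 → 159.
CO: 26.56 ∈ [21.89, 36.34] ↔ index [151, 200].
151 + (26.56−21.89)·(200−151)/(36.34−21.89) = 151 + 4.67·49/14.45 ≈ 166.84, so AQI = 167.
SO₂: row 173.92–353.80 (AQI 51–100). (100−51)·(206.08−173.92)/(353.80−173.92) + 51 = 49·32.16/179.88 + 51 ≈ 59.76 → 60.
Sub-indices: PM10→206, O₃→159, CO→167, SO₂→60. Ranked high→low: 206, 167, 159, 60. Second-highest sub-index = 167.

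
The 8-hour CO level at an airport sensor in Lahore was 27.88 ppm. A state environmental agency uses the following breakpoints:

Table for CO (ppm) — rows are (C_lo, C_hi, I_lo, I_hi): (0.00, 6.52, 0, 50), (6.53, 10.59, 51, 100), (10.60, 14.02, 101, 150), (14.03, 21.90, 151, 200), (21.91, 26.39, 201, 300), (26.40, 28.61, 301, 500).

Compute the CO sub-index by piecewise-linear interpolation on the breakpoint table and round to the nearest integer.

CO: 27.88 ∈ [26.40, 28.61] ↔ index [301, 500].
301 + (27.88−26.40)·(500−301)/(28.61−26.40) = 301 + 1.48·199/2.21 ≈ 434.27, so AQI = 434.

434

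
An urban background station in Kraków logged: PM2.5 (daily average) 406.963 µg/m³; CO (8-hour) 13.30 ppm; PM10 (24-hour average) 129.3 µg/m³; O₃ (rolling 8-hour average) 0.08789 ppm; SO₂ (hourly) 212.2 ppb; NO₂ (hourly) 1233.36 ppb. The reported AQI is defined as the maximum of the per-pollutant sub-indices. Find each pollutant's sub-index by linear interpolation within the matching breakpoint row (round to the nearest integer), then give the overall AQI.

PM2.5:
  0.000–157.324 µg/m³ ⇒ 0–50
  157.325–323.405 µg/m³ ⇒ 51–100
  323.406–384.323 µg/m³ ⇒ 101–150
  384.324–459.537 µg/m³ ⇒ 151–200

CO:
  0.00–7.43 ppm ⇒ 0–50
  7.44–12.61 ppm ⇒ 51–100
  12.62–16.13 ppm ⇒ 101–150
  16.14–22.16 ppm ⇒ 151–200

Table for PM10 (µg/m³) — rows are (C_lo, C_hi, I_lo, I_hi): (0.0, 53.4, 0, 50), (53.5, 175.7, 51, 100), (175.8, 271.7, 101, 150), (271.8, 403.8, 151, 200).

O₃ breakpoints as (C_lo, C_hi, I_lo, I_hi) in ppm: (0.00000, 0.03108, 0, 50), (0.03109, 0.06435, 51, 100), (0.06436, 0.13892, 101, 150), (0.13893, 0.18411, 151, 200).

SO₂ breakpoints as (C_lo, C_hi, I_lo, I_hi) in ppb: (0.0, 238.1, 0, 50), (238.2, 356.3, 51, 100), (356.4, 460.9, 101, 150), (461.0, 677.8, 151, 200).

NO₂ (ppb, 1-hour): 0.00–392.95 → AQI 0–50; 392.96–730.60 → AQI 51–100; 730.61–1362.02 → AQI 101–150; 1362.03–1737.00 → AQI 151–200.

PM2.5: 406.963 lies in 384.324–459.537, so I_lo=151, I_hi=200, C_lo=384.324, C_hi=459.537.
(200−151)/(459.537−384.324) × (406.963−384.324) + 151 = 49/75.213 × 22.639 + 151 ≈ 165.75 → 166.
CO 13.30: bracket 12.62–16.13 → index 101–150; slope 49/3.51, offset 0.68.
AQI = 101 + 49/3.51·0.68 ≈ 110.49 ⇒ 110.
PM10: 129.3 ∈ [53.5, 175.7] ↔ index [51, 100].
51 + (129.3−53.5)·(100−51)/(175.7−53.5) = 51 + 75.8·49/122.2 ≈ 81.39, so AQI = 81.
O₃: 0.08789 lies in 0.06436–0.13892, so I_lo=101, I_hi=150, C_lo=0.06436, C_hi=0.13892.
(150−101)/(0.13892−0.06436) × (0.08789−0.06436) + 101 = 49/0.07456 × 0.02353 + 101 ≈ 116.46 → 116.
SO₂: 212.2 lies in 0.0–238.1, so I_lo=0, I_hi=50, C_lo=0.0, C_hi=238.1.
(50−0)/(238.1−0.0) × (212.2−0.0) + 0 = 50/238.1 × 212.2 + 0 ≈ 44.56 → 45.
NO₂: row 730.61–1362.02 (AQI 101–150). (150−101)·(1233.36−730.61)/(1362.02−730.61) + 101 = 49·502.75/631.41 + 101 ≈ 140.02 → 140.
Sub-indices: PM2.5→166, CO→110, PM10→81, O₃→116, SO₂→45, NO₂→140. Overall AQI = max = 166; dominant pollutant is PM2.5.

166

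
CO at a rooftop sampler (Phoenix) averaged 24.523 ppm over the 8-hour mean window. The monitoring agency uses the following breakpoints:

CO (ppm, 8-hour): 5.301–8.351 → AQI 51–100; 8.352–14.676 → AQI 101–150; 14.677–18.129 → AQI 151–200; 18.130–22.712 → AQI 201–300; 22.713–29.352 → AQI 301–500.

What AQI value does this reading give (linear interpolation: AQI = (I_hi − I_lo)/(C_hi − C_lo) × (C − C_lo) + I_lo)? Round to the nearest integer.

355

CO: 24.523 lies in 22.713–29.352, so I_lo=301, I_hi=500, C_lo=22.713, C_hi=29.352.
(500−301)/(29.352−22.713) × (24.523−22.713) + 301 = 199/6.639 × 1.810 + 301 ≈ 355.25 → 355.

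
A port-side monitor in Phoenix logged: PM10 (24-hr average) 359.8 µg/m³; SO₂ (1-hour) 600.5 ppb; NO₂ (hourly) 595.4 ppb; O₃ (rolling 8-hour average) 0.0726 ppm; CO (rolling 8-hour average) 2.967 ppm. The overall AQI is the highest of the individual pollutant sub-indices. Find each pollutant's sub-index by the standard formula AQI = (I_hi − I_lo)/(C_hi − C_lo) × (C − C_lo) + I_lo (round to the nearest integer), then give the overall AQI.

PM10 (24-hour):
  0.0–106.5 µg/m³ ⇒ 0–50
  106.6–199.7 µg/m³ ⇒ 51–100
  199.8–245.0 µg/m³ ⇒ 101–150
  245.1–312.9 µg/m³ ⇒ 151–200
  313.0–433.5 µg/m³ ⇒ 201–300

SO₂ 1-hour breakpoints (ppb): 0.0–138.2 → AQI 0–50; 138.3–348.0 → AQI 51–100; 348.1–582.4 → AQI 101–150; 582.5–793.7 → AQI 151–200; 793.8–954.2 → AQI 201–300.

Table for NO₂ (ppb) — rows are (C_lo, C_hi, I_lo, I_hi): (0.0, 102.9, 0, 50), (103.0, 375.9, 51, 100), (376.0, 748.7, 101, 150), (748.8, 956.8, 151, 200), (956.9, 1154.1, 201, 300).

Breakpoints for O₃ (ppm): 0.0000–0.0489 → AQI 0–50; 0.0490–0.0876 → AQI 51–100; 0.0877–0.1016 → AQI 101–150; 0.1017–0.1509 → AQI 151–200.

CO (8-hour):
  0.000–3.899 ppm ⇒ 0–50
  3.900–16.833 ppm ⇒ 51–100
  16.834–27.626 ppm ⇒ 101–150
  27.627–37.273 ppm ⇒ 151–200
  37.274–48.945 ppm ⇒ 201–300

PM10 359.8: bracket 313.0–433.5 → index 201–300; slope 99/120.5, offset 46.8.
AQI = 201 + 99/120.5·46.8 ≈ 239.45 ⇒ 239.
SO₂: row 582.5–793.7 (AQI 151–200). (200−151)·(600.5−582.5)/(793.7−582.5) + 151 = 49·18.0/211.2 + 151 ≈ 155.18 → 155.
NO₂: 595.4 lies in 376.0–748.7, so I_lo=101, I_hi=150, C_lo=376.0, C_hi=748.7.
(150−101)/(748.7−376.0) × (595.4−376.0) + 101 = 49/372.7 × 219.4 + 101 ≈ 129.85 → 130.
O₃: 0.0726 lies in 0.0490–0.0876, so I_lo=51, I_hi=100, C_lo=0.0490, C_hi=0.0876.
(100−51)/(0.0876−0.0490) × (0.0726−0.0490) + 51 = 49/0.0386 × 0.0236 + 51 ≈ 80.96 → 81.
CO: 2.967 lies in 0.000–3.899, so I_lo=0, I_hi=50, C_lo=0.000, C_hi=3.899.
(50−0)/(3.899−0.000) × (2.967−0.000) + 0 = 50/3.899 × 2.967 + 0 ≈ 38.05 → 38.
Sub-indices: PM10→239, SO₂→155, NO₂→130, O₃→81, CO→38. Overall AQI = max = 239; dominant pollutant is PM10.

239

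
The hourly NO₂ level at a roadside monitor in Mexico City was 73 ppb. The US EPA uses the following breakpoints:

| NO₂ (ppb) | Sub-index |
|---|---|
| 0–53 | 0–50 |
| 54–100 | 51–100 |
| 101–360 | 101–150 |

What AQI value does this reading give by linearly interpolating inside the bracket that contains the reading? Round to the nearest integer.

71

NO₂: 73 ∈ [54, 100] ↔ index [51, 100].
51 + (73−54)·(100−51)/(100−54) = 51 + 19·49/46 ≈ 71.24, so AQI = 71.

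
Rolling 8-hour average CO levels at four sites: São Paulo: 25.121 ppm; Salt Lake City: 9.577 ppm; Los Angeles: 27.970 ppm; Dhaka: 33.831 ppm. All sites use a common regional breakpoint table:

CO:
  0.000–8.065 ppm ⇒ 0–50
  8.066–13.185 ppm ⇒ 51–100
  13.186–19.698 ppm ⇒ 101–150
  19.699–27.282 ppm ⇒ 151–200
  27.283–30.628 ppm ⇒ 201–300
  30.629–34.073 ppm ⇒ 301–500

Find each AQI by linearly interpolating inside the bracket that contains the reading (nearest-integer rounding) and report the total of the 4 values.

958

São Paulo: 25.121 ∈ [19.699, 27.282] ↔ index [151, 200].
151 + (25.121−19.699)·(200−151)/(27.282−19.699) = 151 + 5.422·49/7.583 ≈ 186.04, so AQI = 186.
Salt Lake City: row 8.066–13.185 (AQI 51–100). (100−51)·(9.577−8.066)/(13.185−8.066) + 51 = 49·1.511/5.119 + 51 ≈ 65.46 → 65.
Los Angeles: row 27.283–30.628 (AQI 201–300). (300−201)·(27.970−27.283)/(30.628−27.283) + 201 = 99·0.687/3.345 + 201 ≈ 221.33 → 221.
Dhaka: 33.831 ∈ [30.629, 34.073] ↔ index [301, 500].
301 + (33.831−30.629)·(500−301)/(34.073−30.629) = 301 + 3.202·199/3.444 ≈ 486.02, so AQI = 486.
AQIs: São Paulo=186, Salt Lake City=65, Los Angeles=221, Dhaka=486. Sum = 186 + 65 + 221 + 486 = 958.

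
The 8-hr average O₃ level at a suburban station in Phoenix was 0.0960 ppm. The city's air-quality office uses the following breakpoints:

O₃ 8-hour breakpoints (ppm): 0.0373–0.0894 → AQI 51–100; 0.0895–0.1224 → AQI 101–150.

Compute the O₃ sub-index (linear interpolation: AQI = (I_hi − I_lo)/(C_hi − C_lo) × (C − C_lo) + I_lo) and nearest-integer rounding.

111

O₃: row 0.0895–0.1224 (AQI 101–150). (150−101)·(0.0960−0.0895)/(0.1224−0.0895) + 101 = 49·0.0065/0.0329 + 101 ≈ 110.68 → 111.
AQI 111 falls in the Unhealthy for Sensitive Groups category.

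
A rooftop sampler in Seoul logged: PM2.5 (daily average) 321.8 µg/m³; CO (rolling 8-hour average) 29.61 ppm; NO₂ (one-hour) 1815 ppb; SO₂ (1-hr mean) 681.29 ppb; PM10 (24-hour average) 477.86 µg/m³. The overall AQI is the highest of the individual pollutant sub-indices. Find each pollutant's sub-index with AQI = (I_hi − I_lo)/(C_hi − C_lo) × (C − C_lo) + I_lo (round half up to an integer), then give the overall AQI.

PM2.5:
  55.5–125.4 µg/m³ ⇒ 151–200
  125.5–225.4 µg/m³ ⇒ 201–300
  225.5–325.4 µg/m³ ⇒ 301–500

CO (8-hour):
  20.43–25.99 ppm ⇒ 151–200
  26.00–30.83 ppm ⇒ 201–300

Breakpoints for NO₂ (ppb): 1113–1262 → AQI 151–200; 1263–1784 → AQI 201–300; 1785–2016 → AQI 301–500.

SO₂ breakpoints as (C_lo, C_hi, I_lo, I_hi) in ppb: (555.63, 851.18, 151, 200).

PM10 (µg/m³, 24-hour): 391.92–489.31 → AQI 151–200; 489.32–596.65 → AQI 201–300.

PM2.5 321.8: bracket 225.5–325.4 → index 301–500; slope 199/99.9, offset 96.3.
AQI = 301 + 199/99.9·96.3 ≈ 492.83 ⇒ 493.
CO: row 26.00–30.83 (AQI 201–300). (300−201)·(29.61−26.00)/(30.83−26.00) + 201 = 99·3.61/4.83 + 201 ≈ 274.99 → 275.
NO₂: 1815 ∈ [1785, 2016] ↔ index [301, 500].
301 + (1815−1785)·(500−301)/(2016−1785) = 301 + 30·199/231 ≈ 326.84, so AQI = 327.
SO₂: row 555.63–851.18 (AQI 151–200). (200−151)·(681.29−555.63)/(851.18−555.63) + 151 = 49·125.66/295.55 + 151 ≈ 171.83 → 172.
PM10: 477.86 lies in 391.92–489.31, so I_lo=151, I_hi=200, C_lo=391.92, C_hi=489.31.
(200−151)/(489.31−391.92) × (477.86−391.92) + 151 = 49/97.39 × 85.94 + 151 ≈ 194.24 → 194.
Sub-indices: PM2.5→493, CO→275, NO₂→327, SO₂→172, PM10→194. Overall AQI = max = 493; dominant pollutant is PM2.5.

493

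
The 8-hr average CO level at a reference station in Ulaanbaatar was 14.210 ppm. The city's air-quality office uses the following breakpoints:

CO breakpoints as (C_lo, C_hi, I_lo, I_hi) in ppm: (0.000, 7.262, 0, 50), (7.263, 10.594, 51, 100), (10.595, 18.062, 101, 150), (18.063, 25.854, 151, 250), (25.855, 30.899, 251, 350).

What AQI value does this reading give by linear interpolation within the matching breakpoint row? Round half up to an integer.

CO: 14.210 ∈ [10.595, 18.062] ↔ index [101, 150].
101 + (14.210−10.595)·(150−101)/(18.062−10.595) = 101 + 3.615·49/7.467 ≈ 124.72, so AQI = 125.

125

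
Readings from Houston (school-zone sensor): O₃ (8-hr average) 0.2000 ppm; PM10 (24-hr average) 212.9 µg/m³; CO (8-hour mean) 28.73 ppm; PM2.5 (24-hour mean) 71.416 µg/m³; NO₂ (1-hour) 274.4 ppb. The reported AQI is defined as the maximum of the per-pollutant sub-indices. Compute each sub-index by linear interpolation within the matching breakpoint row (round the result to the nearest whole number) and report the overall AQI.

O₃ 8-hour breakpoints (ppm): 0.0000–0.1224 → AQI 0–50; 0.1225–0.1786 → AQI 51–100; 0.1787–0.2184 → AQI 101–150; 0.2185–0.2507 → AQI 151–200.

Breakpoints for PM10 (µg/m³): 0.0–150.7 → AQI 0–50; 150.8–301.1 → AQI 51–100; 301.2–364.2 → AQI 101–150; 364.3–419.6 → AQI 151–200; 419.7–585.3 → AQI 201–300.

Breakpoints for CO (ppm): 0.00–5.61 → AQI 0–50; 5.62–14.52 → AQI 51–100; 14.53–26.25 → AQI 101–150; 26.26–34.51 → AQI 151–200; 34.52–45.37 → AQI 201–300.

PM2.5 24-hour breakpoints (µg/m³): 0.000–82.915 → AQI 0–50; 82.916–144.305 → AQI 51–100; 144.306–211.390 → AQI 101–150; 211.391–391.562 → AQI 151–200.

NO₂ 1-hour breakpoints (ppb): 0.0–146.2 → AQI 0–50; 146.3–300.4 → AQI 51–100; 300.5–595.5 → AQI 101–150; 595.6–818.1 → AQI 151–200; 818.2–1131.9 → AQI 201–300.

166

O₃: row 0.1787–0.2184 (AQI 101–150). (150−101)·(0.2000−0.1787)/(0.2184−0.1787) + 101 = 49·0.0213/0.0397 + 101 ≈ 127.29 → 127.
PM10: row 150.8–301.1 (AQI 51–100). (100−51)·(212.9−150.8)/(301.1−150.8) + 51 = 49·62.1/150.3 + 51 ≈ 71.25 → 71.
CO: 28.73 ∈ [26.26, 34.51] ↔ index [151, 200].
151 + (28.73−26.26)·(200−151)/(34.51−26.26) = 151 + 2.47·49/8.25 ≈ 165.67, so AQI = 166.
PM2.5 71.416: bracket 0.000–82.915 → index 0–50; slope 50/82.915, offset 71.416.
AQI = 0 + 50/82.915·71.416 ≈ 43.07 ⇒ 43.
NO₂: row 146.3–300.4 (AQI 51–100). (100−51)·(274.4−146.3)/(300.4−146.3) + 51 = 49·128.1/154.1 + 51 ≈ 91.73 → 92.
Sub-indices: O₃→127, PM10→71, CO→166, PM2.5→43, NO₂→92. Overall AQI = max = 166; dominant pollutant is CO.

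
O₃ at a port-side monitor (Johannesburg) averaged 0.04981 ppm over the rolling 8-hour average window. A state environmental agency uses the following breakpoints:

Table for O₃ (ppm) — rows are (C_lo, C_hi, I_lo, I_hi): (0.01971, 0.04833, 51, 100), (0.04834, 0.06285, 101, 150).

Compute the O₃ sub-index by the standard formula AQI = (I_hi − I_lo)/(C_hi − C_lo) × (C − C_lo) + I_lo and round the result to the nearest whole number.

106

O₃: 0.04981 lies in 0.04834–0.06285, so I_lo=101, I_hi=150, C_lo=0.04834, C_hi=0.06285.
(150−101)/(0.06285−0.04834) × (0.04981−0.04834) + 101 = 49/0.01451 × 0.00147 + 101 ≈ 105.96 → 106.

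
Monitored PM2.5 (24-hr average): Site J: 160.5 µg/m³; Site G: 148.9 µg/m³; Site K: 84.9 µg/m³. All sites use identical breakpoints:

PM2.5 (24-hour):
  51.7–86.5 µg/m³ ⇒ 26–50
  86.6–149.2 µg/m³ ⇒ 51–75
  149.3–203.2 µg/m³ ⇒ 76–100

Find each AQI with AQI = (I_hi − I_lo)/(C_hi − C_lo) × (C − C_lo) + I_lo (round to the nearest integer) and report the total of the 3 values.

205

Site J: 160.5 ∈ [149.3, 203.2] ↔ index [76, 100].
76 + (160.5−149.3)·(100−76)/(203.2−149.3) = 76 + 11.2·24/53.9 ≈ 80.99, so AQI = 81.
Site G: row 86.6–149.2 (AQI 51–75). (75−51)·(148.9−86.6)/(149.2−86.6) + 51 = 24·62.3/62.6 + 51 ≈ 74.88 → 75.
Site K: 84.9 lies in 51.7–86.5, so I_lo=26, I_hi=50, C_lo=51.7, C_hi=86.5.
(50−26)/(86.5−51.7) × (84.9−51.7) + 26 = 24/34.8 × 33.2 + 26 ≈ 48.90 → 49.
AQIs: Site J=81, Site G=75, Site K=49. Sum = 81 + 75 + 49 = 205.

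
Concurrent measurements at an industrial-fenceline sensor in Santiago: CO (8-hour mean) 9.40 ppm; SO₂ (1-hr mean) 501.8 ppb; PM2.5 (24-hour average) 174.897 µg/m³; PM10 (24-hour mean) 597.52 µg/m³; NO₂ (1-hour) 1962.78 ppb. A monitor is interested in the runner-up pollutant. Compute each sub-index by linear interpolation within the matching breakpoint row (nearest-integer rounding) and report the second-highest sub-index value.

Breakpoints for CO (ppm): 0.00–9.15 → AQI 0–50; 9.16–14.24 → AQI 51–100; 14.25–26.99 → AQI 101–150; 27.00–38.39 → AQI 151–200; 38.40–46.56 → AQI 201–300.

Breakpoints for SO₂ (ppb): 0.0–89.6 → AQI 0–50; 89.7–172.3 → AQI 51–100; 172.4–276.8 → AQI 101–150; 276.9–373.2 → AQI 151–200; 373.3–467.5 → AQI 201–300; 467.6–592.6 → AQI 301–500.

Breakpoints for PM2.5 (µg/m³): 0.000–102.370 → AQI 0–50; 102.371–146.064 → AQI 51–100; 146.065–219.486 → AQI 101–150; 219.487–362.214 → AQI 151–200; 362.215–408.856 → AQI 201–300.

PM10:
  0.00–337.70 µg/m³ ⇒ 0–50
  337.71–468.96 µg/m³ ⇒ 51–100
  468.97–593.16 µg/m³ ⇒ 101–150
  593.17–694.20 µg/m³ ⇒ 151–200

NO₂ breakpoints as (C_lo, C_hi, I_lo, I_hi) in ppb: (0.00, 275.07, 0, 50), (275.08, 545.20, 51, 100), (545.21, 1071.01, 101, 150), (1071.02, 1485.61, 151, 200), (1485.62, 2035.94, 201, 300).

287

CO: 9.40 ∈ [9.16, 14.24] ↔ index [51, 100].
51 + (9.40−9.16)·(100−51)/(14.24−9.16) = 51 + 0.24·49/5.08 ≈ 53.31, so AQI = 53.
SO₂: row 467.6–592.6 (AQI 301–500). (500−301)·(501.8−467.6)/(592.6−467.6) + 301 = 199·34.2/125.0 + 301 ≈ 355.45 → 355.
PM2.5 174.897: bracket 146.065–219.486 → index 101–150; slope 49/73.421, offset 28.832.
AQI = 101 + 49/73.421·28.832 ≈ 120.24 ⇒ 120.
PM10: row 593.17–694.20 (AQI 151–200). (200−151)·(597.52−593.17)/(694.20−593.17) + 151 = 49·4.35/101.03 + 151 ≈ 153.11 → 153.
NO₂: 1962.78 lies in 1485.62–2035.94, so I_lo=201, I_hi=300, C_lo=1485.62, C_hi=2035.94.
(300−201)/(2035.94−1485.62) × (1962.78−1485.62) + 201 = 99/550.32 × 477.16 + 201 ≈ 286.84 → 287.
Sub-indices: CO→53, SO₂→355, PM2.5→120, PM10→153, NO₂→287. Ranked high→low: 355, 287, 153, 120, 53. Second-highest sub-index = 287.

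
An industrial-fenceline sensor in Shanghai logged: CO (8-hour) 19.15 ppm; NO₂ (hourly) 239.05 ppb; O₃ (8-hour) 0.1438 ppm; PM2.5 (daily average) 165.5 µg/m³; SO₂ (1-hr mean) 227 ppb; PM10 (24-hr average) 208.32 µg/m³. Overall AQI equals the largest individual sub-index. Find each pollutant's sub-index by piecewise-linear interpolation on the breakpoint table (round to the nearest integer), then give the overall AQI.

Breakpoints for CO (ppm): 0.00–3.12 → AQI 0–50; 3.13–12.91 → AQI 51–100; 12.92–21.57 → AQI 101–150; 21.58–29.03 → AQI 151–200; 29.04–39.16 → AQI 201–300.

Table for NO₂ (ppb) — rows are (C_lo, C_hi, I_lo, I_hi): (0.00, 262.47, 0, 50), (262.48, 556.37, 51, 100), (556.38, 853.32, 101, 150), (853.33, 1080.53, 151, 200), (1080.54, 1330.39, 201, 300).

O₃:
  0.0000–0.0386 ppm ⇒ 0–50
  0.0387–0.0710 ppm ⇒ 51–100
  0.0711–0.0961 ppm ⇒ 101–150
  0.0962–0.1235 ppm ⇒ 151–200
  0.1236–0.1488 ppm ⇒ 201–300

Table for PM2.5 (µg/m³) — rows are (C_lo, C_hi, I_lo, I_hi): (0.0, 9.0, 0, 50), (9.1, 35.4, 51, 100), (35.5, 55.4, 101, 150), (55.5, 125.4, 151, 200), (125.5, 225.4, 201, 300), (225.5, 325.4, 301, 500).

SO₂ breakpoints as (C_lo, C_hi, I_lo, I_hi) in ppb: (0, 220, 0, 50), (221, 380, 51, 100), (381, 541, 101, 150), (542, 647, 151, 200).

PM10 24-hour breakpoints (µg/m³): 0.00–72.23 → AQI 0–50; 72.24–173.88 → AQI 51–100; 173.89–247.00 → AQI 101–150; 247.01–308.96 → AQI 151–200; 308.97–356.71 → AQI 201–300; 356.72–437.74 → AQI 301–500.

CO: 19.15 ∈ [12.92, 21.57] ↔ index [101, 150].
101 + (19.15−12.92)·(150−101)/(21.57−12.92) = 101 + 6.23·49/8.65 ≈ 136.29, so AQI = 136.
NO₂: row 0.00–262.47 (AQI 0–50). (50−0)·(239.05−0.00)/(262.47−0.00) + 0 = 50·239.05/262.47 + 0 ≈ 45.54 → 46.
O₃ 0.1438: bracket 0.1236–0.1488 → index 201–300; slope 99/0.0252, offset 0.0202.
AQI = 201 + 99/0.0252·0.0202 ≈ 280.36 ⇒ 280.
PM2.5: 165.5 lies in 125.5–225.4, so I_lo=201, I_hi=300, C_lo=125.5, C_hi=225.4.
(300−201)/(225.4−125.5) × (165.5−125.5) + 201 = 99/99.9 × 40.0 + 201 ≈ 240.64 → 241.
SO₂: row 221–380 (AQI 51–100). (100−51)·(227−221)/(380−221) + 51 = 49·6/159 + 51 ≈ 52.85 → 53.
PM10: 208.32 ∈ [173.89, 247.00] ↔ index [101, 150].
101 + (208.32−173.89)·(150−101)/(247.00−173.89) = 101 + 34.43·49/73.11 ≈ 124.08, so AQI = 124.
Sub-indices: CO→136, NO₂→46, O₃→280, PM2.5→241, SO₂→53, PM10→124. Overall AQI = max = 280; dominant pollutant is O₃.
AQI 280: Very Unhealthy.

280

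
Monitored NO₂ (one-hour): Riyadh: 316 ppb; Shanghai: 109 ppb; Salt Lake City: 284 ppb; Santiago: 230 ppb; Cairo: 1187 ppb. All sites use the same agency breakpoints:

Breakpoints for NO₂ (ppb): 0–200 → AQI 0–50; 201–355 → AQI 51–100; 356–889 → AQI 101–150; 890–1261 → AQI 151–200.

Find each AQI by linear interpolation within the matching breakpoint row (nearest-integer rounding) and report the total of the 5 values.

Riyadh: row 201–355 (AQI 51–100). (100−51)·(316−201)/(355−201) + 51 = 49·115/154 + 51 ≈ 87.59 → 88.
Shanghai: row 0–200 (AQI 0–50). (50−0)·(109−0)/(200−0) + 0 = 50·109/200 + 0 ≈ 27.25 → 27.
Salt Lake City: row 201–355 (AQI 51–100). (100−51)·(284−201)/(355−201) + 51 = 49·83/154 + 51 ≈ 77.41 → 77.
Santiago: 230 ∈ [201, 355] ↔ index [51, 100].
51 + (230−201)·(100−51)/(355−201) = 51 + 29·49/154 ≈ 60.23, so AQI = 60.
Cairo: row 890–1261 (AQI 151–200). (200−151)·(1187−890)/(1261−890) + 151 = 49·297/371 + 151 ≈ 190.23 → 190.
AQIs: Riyadh=88, Shanghai=27, Salt Lake City=77, Santiago=60, Cairo=190. Sum = 88 + 27 + 77 + 60 + 190 = 442.

442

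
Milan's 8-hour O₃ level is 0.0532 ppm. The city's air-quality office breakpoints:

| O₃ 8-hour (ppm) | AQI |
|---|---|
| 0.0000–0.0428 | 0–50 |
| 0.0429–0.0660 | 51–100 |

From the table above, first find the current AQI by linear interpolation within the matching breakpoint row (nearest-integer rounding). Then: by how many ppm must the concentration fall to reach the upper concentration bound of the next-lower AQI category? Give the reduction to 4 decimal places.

O₃: 0.0532 lies in 0.0429–0.0660, so I_lo=51, I_hi=100, C_lo=0.0429, C_hi=0.0660.
(100−51)/(0.0660−0.0429) × (0.0532−0.0429) + 51 = 49/0.0231 × 0.0103 + 51 ≈ 72.85 → 73.
Current AQI 73 is in the Moderate range (51–100). The next-lower category tops out at AQI 50, whose upper concentration bound is 0.0428 ppm.
Reduction needed = 0.0532 − 0.0428 = 0.0104 ppm.

0.0104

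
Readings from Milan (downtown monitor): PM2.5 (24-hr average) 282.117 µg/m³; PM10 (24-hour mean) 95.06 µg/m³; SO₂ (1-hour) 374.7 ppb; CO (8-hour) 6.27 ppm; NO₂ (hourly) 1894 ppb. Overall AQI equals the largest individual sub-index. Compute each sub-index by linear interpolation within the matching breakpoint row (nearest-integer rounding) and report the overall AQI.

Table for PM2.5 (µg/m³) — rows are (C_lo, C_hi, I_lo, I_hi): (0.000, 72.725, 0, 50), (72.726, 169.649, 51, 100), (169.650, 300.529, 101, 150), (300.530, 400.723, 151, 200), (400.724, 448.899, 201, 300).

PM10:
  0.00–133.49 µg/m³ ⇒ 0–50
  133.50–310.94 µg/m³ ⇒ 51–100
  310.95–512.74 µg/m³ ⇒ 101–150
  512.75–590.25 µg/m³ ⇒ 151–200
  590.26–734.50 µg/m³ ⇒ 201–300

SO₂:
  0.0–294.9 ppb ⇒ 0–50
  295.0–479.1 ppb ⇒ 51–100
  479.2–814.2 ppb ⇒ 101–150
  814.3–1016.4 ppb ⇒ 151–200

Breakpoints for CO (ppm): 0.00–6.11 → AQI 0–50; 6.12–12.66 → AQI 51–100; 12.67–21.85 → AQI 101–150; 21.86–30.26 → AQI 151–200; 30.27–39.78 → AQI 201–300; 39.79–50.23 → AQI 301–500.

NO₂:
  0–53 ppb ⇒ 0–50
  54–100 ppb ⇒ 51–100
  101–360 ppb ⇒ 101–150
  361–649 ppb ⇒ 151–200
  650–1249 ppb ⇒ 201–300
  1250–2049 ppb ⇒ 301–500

PM2.5 282.117: bracket 169.650–300.529 → index 101–150; slope 49/130.879, offset 112.467.
AQI = 101 + 49/130.879·112.467 ≈ 143.11 ⇒ 143.
PM10: 95.06 lies in 0.00–133.49, so I_lo=0, I_hi=50, C_lo=0.00, C_hi=133.49.
(50−0)/(133.49−0.00) × (95.06−0.00) + 0 = 50/133.49 × 95.06 + 0 ≈ 35.61 → 36.
SO₂ 374.7: bracket 295.0–479.1 → index 51–100; slope 49/184.1, offset 79.7.
AQI = 51 + 49/184.1·79.7 ≈ 72.21 ⇒ 72.
CO 6.27: bracket 6.12–12.66 → index 51–100; slope 49/6.54, offset 0.15.
AQI = 51 + 49/6.54·0.15 ≈ 52.12 ⇒ 52.
NO₂: row 1250–2049 (AQI 301–500). (500−301)·(1894−1250)/(2049−1250) + 301 = 199·644/799 + 301 ≈ 461.40 → 461.
Sub-indices: PM2.5→143, PM10→36, SO₂→72, CO→52, NO₂→461. Overall AQI = max = 461; dominant pollutant is NO₂.

461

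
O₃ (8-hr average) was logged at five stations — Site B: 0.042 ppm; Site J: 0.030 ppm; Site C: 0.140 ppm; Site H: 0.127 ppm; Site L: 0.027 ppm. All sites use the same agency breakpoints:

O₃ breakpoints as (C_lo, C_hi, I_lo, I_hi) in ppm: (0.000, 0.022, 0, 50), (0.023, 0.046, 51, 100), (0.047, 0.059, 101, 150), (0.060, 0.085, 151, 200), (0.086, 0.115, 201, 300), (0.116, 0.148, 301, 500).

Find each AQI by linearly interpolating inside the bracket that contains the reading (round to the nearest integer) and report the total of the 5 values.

Site B: 0.042 lies in 0.023–0.046, so I_lo=51, I_hi=100, C_lo=0.023, C_hi=0.046.
(100−51)/(0.046−0.023) × (0.042−0.023) + 51 = 49/0.023 × 0.019 + 51 ≈ 91.48 → 91.
Site J: row 0.023–0.046 (AQI 51–100). (100−51)·(0.030−0.023)/(0.046−0.023) + 51 = 49·0.007/0.023 + 51 ≈ 65.91 → 66.
Site C: row 0.116–0.148 (AQI 301–500). (500−301)·(0.140−0.116)/(0.148−0.116) + 301 = 199·0.024/0.032 + 301 ≈ 450.25 → 450.
Site H: 0.127 lies in 0.116–0.148, so I_lo=301, I_hi=500, C_lo=0.116, C_hi=0.148.
(500−301)/(0.148−0.116) × (0.127−0.116) + 301 = 199/0.032 × 0.011 + 301 ≈ 369.41 → 369.
Site L: 0.027 ∈ [0.023, 0.046] ↔ index [51, 100].
51 + (0.027−0.023)·(100−51)/(0.046−0.023) = 51 + 0.004·49/0.023 ≈ 59.52, so AQI = 60.
AQIs: Site B=91, Site J=66, Site C=450, Site H=369, Site L=60. Sum = 91 + 66 + 450 + 369 + 60 = 1036.

1036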